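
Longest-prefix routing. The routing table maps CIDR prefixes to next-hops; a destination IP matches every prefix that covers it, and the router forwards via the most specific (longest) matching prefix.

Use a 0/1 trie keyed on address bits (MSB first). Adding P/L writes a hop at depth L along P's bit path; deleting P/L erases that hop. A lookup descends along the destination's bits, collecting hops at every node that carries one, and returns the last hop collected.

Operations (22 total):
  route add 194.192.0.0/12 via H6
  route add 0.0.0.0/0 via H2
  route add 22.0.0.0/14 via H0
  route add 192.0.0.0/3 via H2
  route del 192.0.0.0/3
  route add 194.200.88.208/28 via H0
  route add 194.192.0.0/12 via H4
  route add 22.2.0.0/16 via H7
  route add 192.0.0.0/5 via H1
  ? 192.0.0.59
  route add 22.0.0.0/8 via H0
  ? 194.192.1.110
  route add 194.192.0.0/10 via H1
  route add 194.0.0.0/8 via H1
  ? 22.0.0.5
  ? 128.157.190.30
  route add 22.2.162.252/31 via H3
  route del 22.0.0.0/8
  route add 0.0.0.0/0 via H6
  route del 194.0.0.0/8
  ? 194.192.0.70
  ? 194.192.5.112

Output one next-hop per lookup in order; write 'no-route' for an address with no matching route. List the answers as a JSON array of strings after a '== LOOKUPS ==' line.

Apply in order:
  add 194.192.0.0/12 -> H6 at depth 12
  add 0.0.0.0/0 -> H2 at depth 0
  add 22.0.0.0/14 -> H0 at depth 14
  add 192.0.0.0/3 -> H2 at depth 3
  - 192.0.0.0/3 clear@3
  add 194.200.88.208/28 -> H0 at depth 28
  add 194.192.0.0/12 -> H4 at depth 12
  add 22.2.0.0/16 -> H7 at depth 16
  add 192.0.0.0/5 -> H1 at depth 5
  ? 192.0.0.59  path d0:H2→d1:-→d2:-→d3:-→d4:-→d5:H1→d6:-  best=H1
  add 22.0.0.0/8 -> H0 at depth 8
  ? 194.192.1.110  path d0:H2→d1:-→d2:-→d3:-→d4:-→d5:H1→d6:-→d7:-→d8:-→d9:-→d10:-→d11:-→d12:H4  best=H4
  add 194.192.0.0/10 -> H1 at depth 10
  add 194.0.0.0/8 -> H1 at depth 8
  ? 22.0.0.5  path d0:H2→d1:-→d2:-→d3:-→d4:-→d5:-→d6:-→d7:-→d8:H0→d9:-→d10:-→d11:-→d12:-→d13:-→d14:H0  best=H0
  ? 128.157.190.30  path d0:H2→d1:-  best=H2
  add 22.2.162.252/31 -> H3 at depth 31
  - 22.0.0.0/8 clear@8
  add 0.0.0.0/0 -> H6 at depth 0
  - 194.0.0.0/8 clear@8
  ? 194.192.0.70  path d0:H6→d1:-→d2:-→d3:-→d4:-→d5:H1→d6:-→d7:-→d8:-→d9:-→d10:H1→d11:-→d12:H4  best=H4
  ? 194.192.5.112  path d0:H6→d1:-→d2:-→d3:-→d4:-→d5:H1→d6:-→d7:-→d8:-→d9:-→d10:H1→d11:-→d12:H4  best=H4

== LOOKUPS ==
["H1","H4","H0","H2","H4","H4"]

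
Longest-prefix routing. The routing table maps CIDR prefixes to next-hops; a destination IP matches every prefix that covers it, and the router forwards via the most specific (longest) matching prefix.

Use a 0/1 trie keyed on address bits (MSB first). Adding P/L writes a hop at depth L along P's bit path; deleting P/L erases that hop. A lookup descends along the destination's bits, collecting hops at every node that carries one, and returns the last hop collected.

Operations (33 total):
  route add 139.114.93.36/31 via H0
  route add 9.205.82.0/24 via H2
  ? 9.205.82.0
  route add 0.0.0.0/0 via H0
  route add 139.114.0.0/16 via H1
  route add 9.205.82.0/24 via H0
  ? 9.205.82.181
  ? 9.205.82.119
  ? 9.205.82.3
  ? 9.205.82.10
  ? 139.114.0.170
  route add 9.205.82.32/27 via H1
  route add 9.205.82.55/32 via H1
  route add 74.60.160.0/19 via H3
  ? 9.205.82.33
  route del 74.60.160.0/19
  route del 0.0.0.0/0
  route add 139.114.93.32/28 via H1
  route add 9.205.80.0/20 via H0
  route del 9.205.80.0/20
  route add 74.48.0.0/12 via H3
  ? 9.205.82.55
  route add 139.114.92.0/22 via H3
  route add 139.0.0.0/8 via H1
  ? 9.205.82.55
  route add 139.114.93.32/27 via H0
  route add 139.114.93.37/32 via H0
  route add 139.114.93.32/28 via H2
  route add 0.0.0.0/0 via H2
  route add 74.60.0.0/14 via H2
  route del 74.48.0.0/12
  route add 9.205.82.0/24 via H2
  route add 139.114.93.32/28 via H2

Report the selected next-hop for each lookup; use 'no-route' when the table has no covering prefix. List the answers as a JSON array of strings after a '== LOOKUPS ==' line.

Trace:
  add 139.114.93.36/31 -> H0 at depth 31
  add 9.205.82.0/24 -> H2 at depth 24
  ? 9.205.82.0  path d0:-→d1:-→d2:-→d3:-→d4:-→d5:-→d6:-→d7:-→d8:-→d9:-→d10:-→d11:-→d12:-→d13:-→d14:-→d15:-→d16:-→d17:-→d18:-→d19:-→d20:-→d21:-→d22:-→d23:-→d24:H2  best=H2
  add 0.0.0.0/0 -> H0 at depth 0
  add 139.114.0.0/16 -> H1 at depth 16
  add 9.205.82.0/24 -> H0 at depth 24
  ? 9.205.82.181  path d0:H0→d1:-→d2:-→d3:-→d4:-→d5:-→d6:-→d7:-→d8:-→d9:-→d10:-→d11:-→d12:-→d13:-→d14:-→d15:-→d16:-→d17:-→d18:-→d19:-→d20:-→d21:-→d22:-→d23:-→d24:H0  best=H0
  ? 9.205.82.119  path d0:H0→d1:-→d2:-→d3:-→d4:-→d5:-→d6:-→d7:-→d8:-→d9:-→d10:-→d11:-→d12:-→d13:-→d14:-→d15:-→d16:-→d17:-→d18:-→d19:-→d20:-→d21:-→d22:-→d23:-→d24:H0  best=H0
  ? 9.205.82.3  path d0:H0→d1:-→d2:-→d3:-→d4:-→d5:-→d6:-→d7:-→d8:-→d9:-→d10:-→d11:-→d12:-→d13:-→d14:-→d15:-→d16:-→d17:-→d18:-→d19:-→d20:-→d21:-→d22:-→d23:-→d24:H0  best=H0
  ? 9.205.82.10  path d0:H0→d1:-→d2:-→d3:-→d4:-→d5:-→d6:-→d7:-→d8:-→d9:-→d10:-→d11:-→d12:-→d13:-→d14:-→d15:-→d16:-→d17:-→d18:-→d19:-→d20:-→d21:-→d22:-→d23:-→d24:H0  best=H0
  ? 139.114.0.170  path d0:H0→d1:-→d2:-→d3:-→d4:-→d5:-→d6:-→d7:-→d8:-→d9:-→d10:-→d11:-→d12:-→d13:-→d14:-→d15:-→d16:H1→d17:-  best=H1
  add 9.205.82.32/27 -> H1 at depth 27
  add 9.205.82.55/32 -> H1 at depth 32
  add 74.60.160.0/19 -> H3 at depth 19
  ? 9.205.82.33  path d0:H0→d1:-→d2:-→d3:-→d4:-→d5:-→d6:-→d7:-→d8:-→d9:-→d10:-→d11:-→d12:-→d13:-→d14:-→d15:-→d16:-→d17:-→d18:-→d19:-→d20:-→d21:-→d22:-→d23:-→d24:H0→d25:-→d26:-→d27:H1  best=H1
  - 74.60.160.0/19 clear@19
  - 0.0.0.0/0 clear@0
  add 139.114.93.32/28 -> H1 at depth 28
  add 9.205.80.0/20 -> H0 at depth 20
  - 9.205.80.0/20 clear@20
  add 74.48.0.0/12 -> H3 at depth 12
  ? 9.205.82.55  path d0:-→d1:-→d2:-→d3:-→d4:-→d5:-→d6:-→d7:-→d8:-→d9:-→d10:-→d11:-→d12:-→d13:-→d14:-→d15:-→d16:-→d17:-→d18:-→d19:-→d20:-→d21:-→d22:-→d23:-→d24:H0→d25:-→d26:-→d27:H1→d28:-→d29:-→d30:-→d31:-→d32:H1  best=H1
  add 139.114.92.0/22 -> H3 at depth 22
  add 139.0.0.0/8 -> H1 at depth 8
  ? 9.205.82.55  path d0:-→d1:-→d2:-→d3:-→d4:-→d5:-→d6:-→d7:-→d8:-→d9:-→d10:-→d11:-→d12:-→d13:-→d14:-→d15:-→d16:-→d17:-→d18:-→d19:-→d20:-→d21:-→d22:-→d23:-→d24:H0→d25:-→d26:-→d27:H1→d28:-→d29:-→d30:-→d31:-→d32:H1  best=H1
  add 139.114.93.32/27 -> H0 at depth 27
  add 139.114.93.37/32 -> H0 at depth 32
  add 139.114.93.32/28 -> H2 at depth 28
  add 0.0.0.0/0 -> H2 at depth 0
  add 74.60.0.0/14 -> H2 at depth 14
  - 74.48.0.0/12 clear@12
  add 9.205.82.0/24 -> H2 at depth 24
  add 139.114.93.32/28 -> H2 at depth 28

== LOOKUPS ==
["H2","H0","H0","H0","H0","H1","H1","H1","H1"]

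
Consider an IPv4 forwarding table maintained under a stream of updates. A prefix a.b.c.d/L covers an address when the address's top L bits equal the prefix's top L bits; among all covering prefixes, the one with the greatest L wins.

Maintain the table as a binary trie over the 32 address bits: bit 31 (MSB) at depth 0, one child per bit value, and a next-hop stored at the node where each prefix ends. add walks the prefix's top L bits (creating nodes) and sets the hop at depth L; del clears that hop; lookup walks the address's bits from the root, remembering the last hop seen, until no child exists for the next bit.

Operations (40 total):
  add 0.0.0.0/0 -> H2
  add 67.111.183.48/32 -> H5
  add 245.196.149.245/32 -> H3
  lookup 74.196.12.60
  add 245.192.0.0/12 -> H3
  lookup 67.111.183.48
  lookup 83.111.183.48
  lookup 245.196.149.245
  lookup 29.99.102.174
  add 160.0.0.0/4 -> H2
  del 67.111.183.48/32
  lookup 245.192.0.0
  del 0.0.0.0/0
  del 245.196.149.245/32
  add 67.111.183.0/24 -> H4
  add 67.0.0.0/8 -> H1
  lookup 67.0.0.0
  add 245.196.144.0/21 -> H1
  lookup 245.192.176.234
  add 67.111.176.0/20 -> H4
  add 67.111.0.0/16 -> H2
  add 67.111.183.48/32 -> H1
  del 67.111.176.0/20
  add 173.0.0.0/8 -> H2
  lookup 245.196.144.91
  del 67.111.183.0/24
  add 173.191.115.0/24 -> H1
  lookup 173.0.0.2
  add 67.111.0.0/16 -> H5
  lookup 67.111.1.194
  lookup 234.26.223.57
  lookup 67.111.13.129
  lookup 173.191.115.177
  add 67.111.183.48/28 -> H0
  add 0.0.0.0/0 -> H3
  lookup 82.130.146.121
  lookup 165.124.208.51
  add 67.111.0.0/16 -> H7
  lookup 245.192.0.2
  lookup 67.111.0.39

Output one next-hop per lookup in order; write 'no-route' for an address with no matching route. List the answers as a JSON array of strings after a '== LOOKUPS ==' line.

Trace:
  add 0.0.0.0/0 -> H2 at depth 0
  add 67.111.183.48/32 -> H5 at depth 32
  add 245.196.149.245/32 -> H3 at depth 32
  lookup 74.196.12.60: bits 0100 walk d0:H2→d1:-→d2:-→d3:-→d4:- -> H2
  add 245.192.0.0/12 -> H3 at depth 12
  lookup 67.111.183.48: bits 01000011011011111011011100110000 walk d0:H2→d1:-→d2:-→d3:-→d4:-→d5:-→d6:-→d7:-→d8:-→d9:-→d10:-→d11:-→d12:-→d13:-→d14:-→d15:-→d16:-→d17:-→d18:-→d19:-→d20:-→d21:-→d22:-→d23:-→d24:-→d25:-→d26:-→d27:-→d28:-→d29:-→d30:-→d31:-→d32:H5 -> H5
  lookup 83.111.183.48: bits 010 walk d0:H2→d1:-→d2:-→d3:- -> H2
  lookup 245.196.149.245: bits 11110101110001001001010111110101 walk d0:H2→d1:-→d2:-→d3:-→d4:-→d5:-→d6:-→d7:-→d8:-→d9:-→d10:-→d11:-→d12:H3→d13:-→d14:-→d15:-→d16:-→d17:-→d18:-→d19:-→d20:-→d21:-→d22:-→d23:-→d24:-→d25:-→d26:-→d27:-→d28:-→d29:-→d30:-→d31:-→d32:H3 -> H3
  lookup 29.99.102.174: bits 0 walk d0:H2→d1:- -> H2
  add 160.0.0.0/4 -> H2 at depth 4
  - 67.111.183.48/32 clear@32
  lookup 245.192.0.0: bits 1111010111000 walk d0:H2→d1:-→d2:-→d3:-→d4:-→d5:-→d6:-→d7:-→d8:-→d9:-→d10:-→d11:-→d12:H3→d13:- -> H3
  - 0.0.0.0/0 clear@0
  - 245.196.149.245/32 clear@32
  add 67.111.183.0/24 -> H4 at depth 24
  add 67.0.0.0/8 -> H1 at depth 8
  lookup 67.0.0.0: bits 010000110 walk d0:-→d1:-→d2:-→d3:-→d4:-→d5:-→d6:-→d7:-→d8:H1→d9:- -> H1
  add 245.196.144.0/21 -> H1 at depth 21
  lookup 245.192.176.234: bits 1111010111000 walk d0:-→d1:-→d2:-→d3:-→d4:-→d5:-→d6:-→d7:-→d8:-→d9:-→d10:-→d11:-→d12:H3→d13:- -> H3
  add 67.111.176.0/20 -> H4 at depth 20
  add 67.111.0.0/16 -> H2 at depth 16
  add 67.111.183.48/32 -> H1 at depth 32
  - 67.111.176.0/20 clear@20
  add 173.0.0.0/8 -> H2 at depth 8
  lookup 245.196.144.91: bits 111101011100010010010 walk d0:-→d1:-→d2:-→d3:-→d4:-→d5:-→d6:-→d7:-→d8:-→d9:-→d10:-→d11:-→d12:H3→d13:-→d14:-→d15:-→d16:-→d17:-→d18:-→d19:-→d20:-→d21:H1 -> H1
  - 67.111.183.0/24 clear@24
  add 173.191.115.0/24 -> H1 at depth 24
  lookup 173.0.0.2: bits 10101101 walk d0:-→d1:-→d2:-→d3:-→d4:H2→d5:-→d6:-→d7:-→d8:H2 -> H2
  add 67.111.0.0/16 -> H5 at depth 16
  lookup 67.111.1.194: bits 0100001101101111 walk d0:-→d1:-→d2:-→d3:-→d4:-→d5:-→d6:-→d7:-→d8:H1→d9:-→d10:-→d11:-→d12:-→d13:-→d14:-→d15:-→d16:H5 -> H5
  lookup 234.26.223.57: bits 111 walk d0:-→d1:-→d2:-→d3:- -> no-route
  lookup 67.111.13.129: bits 0100001101101111 walk d0:-→d1:-→d2:-→d3:-→d4:-→d5:-→d6:-→d7:-→d8:H1→d9:-→d10:-→d11:-→d12:-→d13:-→d14:-→d15:-→d16:H5 -> H5
  lookup 173.191.115.177: bits 101011011011111101110011 walk d0:-→d1:-→d2:-→d3:-→d4:H2→d5:-→d6:-→d7:-→d8:H2→d9:-→d10:-→d11:-→d12:-→d13:-→d14:-→d15:-→d16:-→d17:-→d18:-→d19:-→d20:-→d21:-→d22:-→d23:-→d24:H1 -> H1
  add 67.111.183.48/28 -> H0 at depth 28
  add 0.0.0.0/0 -> H3 at depth 0
  lookup 82.130.146.121: bits 010 walk d0:H3→d1:-→d2:-→d3:- -> H3
  lookup 165.124.208.51: bits 1010 walk d0:H3→d1:-→d2:-→d3:-→d4:H2 -> H2
  add 67.111.0.0/16 -> H7 at depth 16
  lookup 245.192.0.2: bits 1111010111000 walk d0:H3→d1:-→d2:-→d3:-→d4:-→d5:-→d6:-→d7:-→d8:-→d9:-→d10:-→d11:-→d12:H3→d13:- -> H3
  lookup 67.111.0.39: bits 0100001101101111 walk d0:H3→d1:-→d2:-→d3:-→d4:-→d5:-→d6:-→d7:-→d8:H1→d9:-→d10:-→d11:-→d12:-→d13:-→d14:-→d15:-→d16:H7 -> H7

== LOOKUPS ==
["H2","H5","H2","H3","H2","H3","H1","H3","H1","H2","H5","no-route","H5","H1","H3","H2","H3","H7"]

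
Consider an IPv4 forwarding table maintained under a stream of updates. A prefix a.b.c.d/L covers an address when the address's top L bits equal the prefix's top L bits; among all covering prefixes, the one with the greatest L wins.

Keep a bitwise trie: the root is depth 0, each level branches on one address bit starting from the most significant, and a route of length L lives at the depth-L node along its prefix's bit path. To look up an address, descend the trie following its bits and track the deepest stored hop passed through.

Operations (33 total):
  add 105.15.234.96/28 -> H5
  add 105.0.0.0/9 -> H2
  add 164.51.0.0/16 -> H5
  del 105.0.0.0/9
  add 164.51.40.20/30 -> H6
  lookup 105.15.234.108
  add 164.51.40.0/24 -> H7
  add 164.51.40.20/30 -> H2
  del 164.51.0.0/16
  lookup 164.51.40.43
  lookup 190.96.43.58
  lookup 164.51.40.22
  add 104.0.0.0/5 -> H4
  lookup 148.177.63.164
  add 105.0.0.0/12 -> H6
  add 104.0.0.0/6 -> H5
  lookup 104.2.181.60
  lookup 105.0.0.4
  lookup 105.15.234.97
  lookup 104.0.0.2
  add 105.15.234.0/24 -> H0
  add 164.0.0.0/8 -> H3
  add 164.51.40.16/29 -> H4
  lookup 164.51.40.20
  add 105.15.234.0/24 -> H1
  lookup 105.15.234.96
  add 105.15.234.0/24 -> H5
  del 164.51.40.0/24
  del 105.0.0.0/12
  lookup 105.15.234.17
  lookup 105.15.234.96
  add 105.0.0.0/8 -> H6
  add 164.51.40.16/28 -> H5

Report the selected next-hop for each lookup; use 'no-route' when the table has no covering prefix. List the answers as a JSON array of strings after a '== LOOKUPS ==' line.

Trace:
  add 105.15.234.96/28 -> H5 at depth 28
  add 105.0.0.0/9 -> H2 at depth 9
  add 164.51.0.0/16 -> H5 at depth 16
  del 105.0.0.0/9 (clear depth 9)
  add 164.51.40.20/30 -> H6 at depth 30
  lookup 105.15.234.108: bits 0110100100001111111010100110 walk d0:-→d1:-→d2:-→d3:-→d4:-→d5:-→d6:-→d7:-→d8:-→d9:-→d10:-→d11:-→d12:-→d13:-→d14:-→d15:-→d16:-→d17:-→d18:-→d19:-→d20:-→d21:-→d22:-→d23:-→d24:-→d25:-→d26:-→d27:-→d28:H5 -> H5
  add 164.51.40.0/24 -> H7 at depth 24
  add 164.51.40.20/30 -> H2 at depth 30
  del 164.51.0.0/16 (clear depth 16)
  lookup 164.51.40.43: bits 10100100001100110010100000 walk d0:-→d1:-→d2:-→d3:-→d4:-→d5:-→d6:-→d7:-→d8:-→d9:-→d10:-→d11:-→d12:-→d13:-→d14:-→d15:-→d16:-→d17:-→d18:-→d19:-→d20:-→d21:-→d22:-→d23:-→d24:H7→d25:-→d26:- -> H7
  lookup 190.96.43.58: bits 101 walk d0:-→d1:-→d2:-→d3:- -> no-route
  lookup 164.51.40.22: bits 101001000011001100101000000101 walk d0:-→d1:-→d2:-→d3:-→d4:-→d5:-→d6:-→d7:-→d8:-→d9:-→d10:-→d11:-→d12:-→d13:-→d14:-→d15:-→d16:-→d17:-→d18:-→d19:-→d20:-→d21:-→d22:-→d23:-→d24:H7→d25:-→d26:-→d27:-→d28:-→d29:-→d30:H2 -> H2
  add 104.0.0.0/5 -> H4 at depth 5
  lookup 148.177.63.164: bits 10 walk d0:-→d1:-→d2:- -> no-route
  add 105.0.0.0/12 -> H6 at depth 12
  add 104.0.0.0/6 -> H5 at depth 6
  lookup 104.2.181.60: bits 0110100 walk d0:-→d1:-→d2:-→d3:-→d4:-→d5:H4→d6:H5→d7:- -> H5
  lookup 105.0.0.4: bits 011010010000 walk d0:-→d1:-→d2:-→d3:-→d4:-→d5:H4→d6:H5→d7:-→d8:-→d9:-→d10:-→d11:-→d12:H6 -> H6
  lookup 105.15.234.97: bits 0110100100001111111010100110 walk d0:-→d1:-→d2:-→d3:-→d4:-→d5:H4→d6:H5→d7:-→d8:-→d9:-→d10:-→d11:-→d12:H6→d13:-→d14:-→d15:-→d16:-→d17:-→d18:-→d19:-→d20:-→d21:-→d22:-→d23:-→d24:-→d25:-→d26:-→d27:-→d28:H5 -> H5
  lookup 104.0.0.2: bits 0110100 walk d0:-→d1:-→d2:-→d3:-→d4:-→d5:H4→d6:H5→d7:- -> H5
  add 105.15.234.0/24 -> H0 at depth 24
  add 164.0.0.0/8 -> H3 at depth 8
  add 164.51.40.16/29 -> H4 at depth 29
  lookup 164.51.40.20: bits 101001000011001100101000000101 walk d0:-→d1:-→d2:-→d3:-→d4:-→d5:-→d6:-→d7:-→d8:H3→d9:-→d10:-→d11:-→d12:-→d13:-→d14:-→d15:-→d16:-→d17:-→d18:-→d19:-→d20:-→d21:-→d22:-→d23:-→d24:H7→d25:-→d26:-→d27:-→d28:-→d29:H4→d30:H2 -> H2
  add 105.15.234.0/24 -> H1 at depth 24
  lookup 105.15.234.96: bits 0110100100001111111010100110 walk d0:-→d1:-→d2:-→d3:-→d4:-→d5:H4→d6:H5→d7:-→d8:-→d9:-→d10:-→d11:-→d12:H6→d13:-→d14:-→d15:-→d16:-→d17:-→d18:-→d19:-→d20:-→d21:-→d22:-→d23:-→d24:H1→d25:-→d26:-→d27:-→d28:H5 -> H5
  add 105.15.234.0/24 -> H5 at depth 24
  del 164.51.40.0/24 (clear depth 24)
  del 105.0.0.0/12 (clear depth 12)
  lookup 105.15.234.17: bits 0110100100001111111010100 walk d0:-→d1:-→d2:-→d3:-→d4:-→d5:H4→d6:H5→d7:-→d8:-→d9:-→d10:-→d11:-→d12:-→d13:-→d14:-→d15:-→d16:-→d17:-→d18:-→d19:-→d20:-→d21:-→d22:-→d23:-→d24:H5→d25:- -> H5
  lookup 105.15.234.96: bits 0110100100001111111010100110 walk d0:-→d1:-→d2:-→d3:-→d4:-→d5:H4→d6:H5→d7:-→d8:-→d9:-→d10:-→d11:-→d12:-→d13:-→d14:-→d15:-→d16:-→d17:-→d18:-→d19:-→d20:-→d21:-→d22:-→d23:-→d24:H5→d25:-→d26:-→d27:-→d28:H5 -> H5
  add 105.0.0.0/8 -> H6 at depth 8
  add 164.51.40.16/28 -> H5 at depth 28

== LOOKUPS ==
["H5","H7","no-route","H2","no-route","H5","H6","H5","H5","H2","H5","H5","H5"]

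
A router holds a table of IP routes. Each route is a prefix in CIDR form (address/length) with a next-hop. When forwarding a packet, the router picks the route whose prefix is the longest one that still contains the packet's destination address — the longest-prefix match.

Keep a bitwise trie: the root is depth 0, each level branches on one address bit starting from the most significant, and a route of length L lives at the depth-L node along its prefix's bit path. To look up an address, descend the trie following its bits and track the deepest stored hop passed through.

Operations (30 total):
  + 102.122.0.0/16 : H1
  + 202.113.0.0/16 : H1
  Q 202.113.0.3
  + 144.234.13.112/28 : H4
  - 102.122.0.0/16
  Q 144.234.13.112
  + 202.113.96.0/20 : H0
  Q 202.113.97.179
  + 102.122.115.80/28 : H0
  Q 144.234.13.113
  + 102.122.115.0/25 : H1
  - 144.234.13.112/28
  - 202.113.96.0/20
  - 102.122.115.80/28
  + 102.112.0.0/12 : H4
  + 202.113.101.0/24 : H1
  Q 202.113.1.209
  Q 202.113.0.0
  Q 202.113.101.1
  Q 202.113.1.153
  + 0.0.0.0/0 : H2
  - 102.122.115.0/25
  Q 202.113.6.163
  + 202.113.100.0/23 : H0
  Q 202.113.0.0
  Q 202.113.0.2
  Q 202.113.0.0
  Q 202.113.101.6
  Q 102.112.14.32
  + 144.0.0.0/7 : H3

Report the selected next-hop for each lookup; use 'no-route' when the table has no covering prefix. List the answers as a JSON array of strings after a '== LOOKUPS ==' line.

Process each operation:
  add 102.122.0.0/16 -> H1 at depth 16
  add 202.113.0.0/16 -> H1 at depth 16
  lookup 202.113.0.3: bits 1100101001110001 walk d0:-→d1:-→d2:-→d3:-→d4:-→d5:-→d6:-→d7:-→d8:-→d9:-→d10:-→d11:-→d12:-→d13:-→d14:-→d15:-→d16:H1 -> H1
  add 144.234.13.112/28 -> H4 at depth 28
  - 102.122.0.0/16 clear@16
  lookup 144.234.13.112: bits 1001000011101010000011010111 walk d0:-→d1:-→d2:-→d3:-→d4:-→d5:-→d6:-→d7:-→d8:-→d9:-→d10:-→d11:-→d12:-→d13:-→d14:-→d15:-→d16:-→d17:-→d18:-→d19:-→d20:-→d21:-→d22:-→d23:-→d24:-→d25:-→d26:-→d27:-→d28:H4 -> H4
  add 202.113.96.0/20 -> H0 at depth 20
  lookup 202.113.97.179: bits 11001010011100010110 walk d0:-→d1:-→d2:-→d3:-→d4:-→d5:-→d6:-→d7:-→d8:-→d9:-→d10:-→d11:-→d12:-→d13:-→d14:-→d15:-→d16:H1→d17:-→d18:-→d19:-→d20:H0 -> H0
  add 102.122.115.80/28 -> H0 at depth 28
  lookup 144.234.13.113: bits 1001000011101010000011010111 walk d0:-→d1:-→d2:-→d3:-→d4:-→d5:-→d6:-→d7:-→d8:-→d9:-→d10:-→d11:-→d12:-→d13:-→d14:-→d15:-→d16:-→d17:-→d18:-→d19:-→d20:-→d21:-→d22:-→d23:-→d24:-→d25:-→d26:-→d27:-→d28:H4 -> H4
  add 102.122.115.0/25 -> H1 at depth 25
  - 144.234.13.112/28 clear@28
  - 202.113.96.0/20 clear@20
  - 102.122.115.80/28 clear@28
  add 102.112.0.0/12 -> H4 at depth 12
  add 202.113.101.0/24 -> H1 at depth 24
  lookup 202.113.1.209: bits 11001010011100010 walk d0:-→d1:-→d2:-→d3:-→d4:-→d5:-→d6:-→d7:-→d8:-→d9:-→d10:-→d11:-→d12:-→d13:-→d14:-→d15:-→d16:H1→d17:- -> H1
  lookup 202.113.0.0: bits 11001010011100010 walk d0:-→d1:-→d2:-→d3:-→d4:-→d5:-→d6:-→d7:-→d8:-→d9:-→d10:-→d11:-→d12:-→d13:-→d14:-→d15:-→d16:H1→d17:- -> H1
  lookup 202.113.101.1: bits 110010100111000101100101 walk d0:-→d1:-→d2:-→d3:-→d4:-→d5:-→d6:-→d7:-→d8:-→d9:-→d10:-→d11:-→d12:-→d13:-→d14:-→d15:-→d16:H1→d17:-→d18:-→d19:-→d20:-→d21:-→d22:-→d23:-→d24:H1 -> H1
  lookup 202.113.1.153: bits 11001010011100010 walk d0:-→d1:-→d2:-→d3:-→d4:-→d5:-→d6:-→d7:-→d8:-→d9:-→d10:-→d11:-→d12:-→d13:-→d14:-→d15:-→d16:H1→d17:- -> H1
  add 0.0.0.0/0 -> H2 at depth 0
  - 102.122.115.0/25 clear@25
  lookup 202.113.6.163: bits 11001010011100010 walk d0:H2→d1:-→d2:-→d3:-→d4:-→d5:-→d6:-→d7:-→d8:-→d9:-→d10:-→d11:-→d12:-→d13:-→d14:-→d15:-→d16:H1→d17:- -> H1
  add 202.113.100.0/23 -> H0 at depth 23
  lookup 202.113.0.0: bits 11001010011100010 walk d0:H2→d1:-→d2:-→d3:-→d4:-→d5:-→d6:-→d7:-→d8:-→d9:-→d10:-→d11:-→d12:-→d13:-→d14:-→d15:-→d16:H1→d17:- -> H1
  lookup 202.113.0.2: bits 11001010011100010 walk d0:H2→d1:-→d2:-→d3:-→d4:-→d5:-→d6:-→d7:-→d8:-→d9:-→d10:-→d11:-→d12:-→d13:-→d14:-→d15:-→d16:H1→d17:- -> H1
  lookup 202.113.0.0: bits 11001010011100010 walk d0:H2→d1:-→d2:-→d3:-→d4:-→d5:-→d6:-→d7:-→d8:-→d9:-→d10:-→d11:-→d12:-→d13:-→d14:-→d15:-→d16:H1→d17:- -> H1
  lookup 202.113.101.6: bits 110010100111000101100101 walk d0:H2→d1:-→d2:-→d3:-→d4:-→d5:-→d6:-→d7:-→d8:-→d9:-→d10:-→d11:-→d12:-→d13:-→d14:-→d15:-→d16:H1→d17:-→d18:-→d19:-→d20:-→d21:-→d22:-→d23:H0→d24:H1 -> H1
  lookup 102.112.14.32: bits 011001100111 walk d0:H2→d1:-→d2:-→d3:-→d4:-→d5:-→d6:-→d7:-→d8:-→d9:-→d10:-→d11:-→d12:H4 -> H4
  add 144.0.0.0/7 -> H3 at depth 7

== LOOKUPS ==
["H1","H4","H0","H4","H1","H1","H1","H1","H1","H1","H1","H1","H1","H4"]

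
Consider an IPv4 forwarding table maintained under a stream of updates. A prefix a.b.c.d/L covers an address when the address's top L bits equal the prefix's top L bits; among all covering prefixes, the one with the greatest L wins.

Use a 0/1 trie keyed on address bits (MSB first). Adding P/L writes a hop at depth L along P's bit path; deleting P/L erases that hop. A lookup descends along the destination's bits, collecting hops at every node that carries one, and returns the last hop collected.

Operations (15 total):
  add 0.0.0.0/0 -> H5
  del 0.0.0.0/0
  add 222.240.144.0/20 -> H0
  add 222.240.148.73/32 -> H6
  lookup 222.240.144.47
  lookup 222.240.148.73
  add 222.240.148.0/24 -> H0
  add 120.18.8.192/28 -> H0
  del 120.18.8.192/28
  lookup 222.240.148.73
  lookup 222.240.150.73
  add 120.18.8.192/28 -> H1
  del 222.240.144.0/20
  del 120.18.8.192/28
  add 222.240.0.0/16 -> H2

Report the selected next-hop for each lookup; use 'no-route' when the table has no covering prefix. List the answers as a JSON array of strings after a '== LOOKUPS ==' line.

Apply in order:
  add 0.0.0.0/0 -> H5 at depth 0
  del 0.0.0.0/0 (clear depth 0)
  add 222.240.144.0/20 -> H0 at depth 20
  add 222.240.148.73/32 -> H6 at depth 32
  ? 222.240.144.47  path d0:-→d1:-→d2:-→d3:-→d4:-→d5:-→d6:-→d7:-→d8:-→d9:-→d10:-→d11:-→d12:-→d13:-→d14:-→d15:-→d16:-→d17:-→d18:-→d19:-→d20:H0→d21:-  best=H0
  ? 222.240.148.73  path d0:-→d1:-→d2:-→d3:-→d4:-→d5:-→d6:-→d7:-→d8:-→d9:-→d10:-→d11:-→d12:-→d13:-→d14:-→d15:-→d16:-→d17:-→d18:-→d19:-→d20:H0→d21:-→d22:-→d23:-→d24:-→d25:-→d26:-→d27:-→d28:-→d29:-→d30:-→d31:-→d32:H6  best=H6
  add 222.240.148.0/24 -> H0 at depth 24
  add 120.18.8.192/28 -> H0 at depth 28
  del 120.18.8.192/28 (clear depth 28)
  ? 222.240.148.73  path d0:-→d1:-→d2:-→d3:-→d4:-→d5:-→d6:-→d7:-→d8:-→d9:-→d10:-→d11:-→d12:-→d13:-→d14:-→d15:-→d16:-→d17:-→d18:-→d19:-→d20:H0→d21:-→d22:-→d23:-→d24:H0→d25:-→d26:-→d27:-→d28:-→d29:-→d30:-→d31:-→d32:H6  best=H6
  ? 222.240.150.73  path d0:-→d1:-→d2:-→d3:-→d4:-→d5:-→d6:-→d7:-→d8:-→d9:-→d10:-→d11:-→d12:-→d13:-→d14:-→d15:-→d16:-→d17:-→d18:-→d19:-→d20:H0→d21:-→d22:-  best=H0
  add 120.18.8.192/28 -> H1 at depth 28
  del 222.240.144.0/20 (clear depth 20)
  del 120.18.8.192/28 (clear depth 28)
  add 222.240.0.0/16 -> H2 at depth 16

== LOOKUPS ==
["H0","H6","H6","H0"]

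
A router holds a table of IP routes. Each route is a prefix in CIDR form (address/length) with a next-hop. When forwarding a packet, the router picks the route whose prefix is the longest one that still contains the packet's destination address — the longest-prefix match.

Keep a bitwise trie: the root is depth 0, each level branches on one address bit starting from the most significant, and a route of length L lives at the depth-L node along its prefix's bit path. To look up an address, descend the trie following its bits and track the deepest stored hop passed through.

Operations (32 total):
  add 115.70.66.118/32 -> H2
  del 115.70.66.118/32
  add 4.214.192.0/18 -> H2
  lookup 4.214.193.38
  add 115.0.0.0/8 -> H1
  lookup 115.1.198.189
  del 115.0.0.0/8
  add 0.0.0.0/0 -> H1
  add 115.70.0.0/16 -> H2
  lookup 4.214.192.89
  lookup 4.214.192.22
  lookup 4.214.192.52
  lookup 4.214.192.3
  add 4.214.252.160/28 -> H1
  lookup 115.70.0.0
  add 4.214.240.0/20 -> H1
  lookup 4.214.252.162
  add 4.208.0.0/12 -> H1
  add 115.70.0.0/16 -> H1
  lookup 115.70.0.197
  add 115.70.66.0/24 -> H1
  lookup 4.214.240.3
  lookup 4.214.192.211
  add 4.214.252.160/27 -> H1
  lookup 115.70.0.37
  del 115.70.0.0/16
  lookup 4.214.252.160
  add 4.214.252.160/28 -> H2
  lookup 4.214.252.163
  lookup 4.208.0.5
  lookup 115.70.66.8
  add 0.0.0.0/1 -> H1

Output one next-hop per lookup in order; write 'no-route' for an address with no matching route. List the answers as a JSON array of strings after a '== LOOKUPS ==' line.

Apply in order:
  + 115.70.66.118/32 (H2) depth=32
  del 115.70.66.118/32 (clear depth 32)
  + 4.214.192.0/18 (H2) depth=18
  ? 4.214.193.38  path d0:-→d1:-→d2:-→d3:-→d4:-→d5:-→d6:-→d7:-→d8:-→d9:-→d10:-→d11:-→d12:-→d13:-→d14:-→d15:-→d16:-→d17:-→d18:H2  best=H2
  + 115.0.0.0/8 (H1) depth=8
  ? 115.1.198.189  path d0:-→d1:-→d2:-→d3:-→d4:-→d5:-→d6:-→d7:-→d8:H1→d9:-  best=H1
  del 115.0.0.0/8 (clear depth 8)
  + 0.0.0.0/0 (H1) depth=0
  + 115.70.0.0/16 (H2) depth=16
  ? 4.214.192.89  path d0:H1→d1:-→d2:-→d3:-→d4:-→d5:-→d6:-→d7:-→d8:-→d9:-→d10:-→d11:-→d12:-→d13:-→d14:-→d15:-→d16:-→d17:-→d18:H2  best=H2
  ? 4.214.192.22  path d0:H1→d1:-→d2:-→d3:-→d4:-→d5:-→d6:-→d7:-→d8:-→d9:-→d10:-→d11:-→d12:-→d13:-→d14:-→d15:-→d16:-→d17:-→d18:H2  best=H2
  ? 4.214.192.52  path d0:H1→d1:-→d2:-→d3:-→d4:-→d5:-→d6:-→d7:-→d8:-→d9:-→d10:-→d11:-→d12:-→d13:-→d14:-→d15:-→d16:-→d17:-→d18:H2  best=H2
  ? 4.214.192.3  path d0:H1→d1:-→d2:-→d3:-→d4:-→d5:-→d6:-→d7:-→d8:-→d9:-→d10:-→d11:-→d12:-→d13:-→d14:-→d15:-→d16:-→d17:-→d18:H2  best=H2
  + 4.214.252.160/28 (H1) depth=28
  ? 115.70.0.0  path d0:H1→d1:-→d2:-→d3:-→d4:-→d5:-→d6:-→d7:-→d8:-→d9:-→d10:-→d11:-→d12:-→d13:-→d14:-→d15:-→d16:H2→d17:-  best=H2
  + 4.214.240.0/20 (H1) depth=20
  ? 4.214.252.162  path d0:H1→d1:-→d2:-→d3:-→d4:-→d5:-→d6:-→d7:-→d8:-→d9:-→d10:-→d11:-→d12:-→d13:-→d14:-→d15:-→d16:-→d17:-→d18:H2→d19:-→d20:H1→d21:-→d22:-→d23:-→d24:-→d25:-→d26:-→d27:-→d28:H1  best=H1
  + 4.208.0.0/12 (H1) depth=12
  + 115.70.0.0/16 (H1) depth=16
  ? 115.70.0.197  path d0:H1→d1:-→d2:-→d3:-→d4:-→d5:-→d6:-→d7:-→d8:-→d9:-→d10:-→d11:-→d12:-→d13:-→d14:-→d15:-→d16:H1→d17:-  best=H1
  + 115.70.66.0/24 (H1) depth=24
  ? 4.214.240.3  path d0:H1→d1:-→d2:-→d3:-→d4:-→d5:-→d6:-→d7:-→d8:-→d9:-→d10:-→d11:-→d12:H1→d13:-→d14:-→d15:-→d16:-→d17:-→d18:H2→d19:-→d20:H1  best=H1
  ? 4.214.192.211  path d0:H1→d1:-→d2:-→d3:-→d4:-→d5:-→d6:-→d7:-→d8:-→d9:-→d10:-→d11:-→d12:H1→d13:-→d14:-→d15:-→d16:-→d17:-→d18:H2  best=H2
  + 4.214.252.160/27 (H1) depth=27
  ? 115.70.0.37  path d0:H1→d1:-→d2:-→d3:-→d4:-→d5:-→d6:-→d7:-→d8:-→d9:-→d10:-→d11:-→d12:-→d13:-→d14:-→d15:-→d16:H1→d17:-  best=H1
  del 115.70.0.0/16 (clear depth 16)
  ? 4.214.252.160  path d0:H1→d1:-→d2:-→d3:-→d4:-→d5:-→d6:-→d7:-→d8:-→d9:-→d10:-→d11:-→d12:H1→d13:-→d14:-→d15:-→d16:-→d17:-→d18:H2→d19:-→d20:H1→d21:-→d22:-→d23:-→d24:-→d25:-→d26:-→d27:H1→d28:H1  best=H1
  + 4.214.252.160/28 (H2) depth=28
  ? 4.214.252.163  path d0:H1→d1:-→d2:-→d3:-→d4:-→d5:-→d6:-→d7:-→d8:-→d9:-→d10:-→d11:-→d12:H1→d13:-→d14:-→d15:-→d16:-→d17:-→d18:H2→d19:-→d20:H1→d21:-→d22:-→d23:-→d24:-→d25:-→d26:-→d27:H1→d28:H2  best=H2
  ? 4.208.0.5  path d0:H1→d1:-→d2:-→d3:-→d4:-→d5:-→d6:-→d7:-→d8:-→d9:-→d10:-→d11:-→d12:H1→d13:-  best=H1
  ? 115.70.66.8  path d0:H1→d1:-→d2:-→d3:-→d4:-→d5:-→d6:-→d7:-→d8:-→d9:-→d10:-→d11:-→d12:-→d13:-→d14:-→d15:-→d16:-→d17:-→d18:-→d19:-→d20:-→d21:-→d22:-→d23:-→d24:H1→d25:-  best=H1
  + 0.0.0.0/1 (H1) depth=1

== LOOKUPS ==
["H2","H1","H2","H2","H2","H2","H2","H1","H1","H1","H2","H1","H1","H2","H1","H1"]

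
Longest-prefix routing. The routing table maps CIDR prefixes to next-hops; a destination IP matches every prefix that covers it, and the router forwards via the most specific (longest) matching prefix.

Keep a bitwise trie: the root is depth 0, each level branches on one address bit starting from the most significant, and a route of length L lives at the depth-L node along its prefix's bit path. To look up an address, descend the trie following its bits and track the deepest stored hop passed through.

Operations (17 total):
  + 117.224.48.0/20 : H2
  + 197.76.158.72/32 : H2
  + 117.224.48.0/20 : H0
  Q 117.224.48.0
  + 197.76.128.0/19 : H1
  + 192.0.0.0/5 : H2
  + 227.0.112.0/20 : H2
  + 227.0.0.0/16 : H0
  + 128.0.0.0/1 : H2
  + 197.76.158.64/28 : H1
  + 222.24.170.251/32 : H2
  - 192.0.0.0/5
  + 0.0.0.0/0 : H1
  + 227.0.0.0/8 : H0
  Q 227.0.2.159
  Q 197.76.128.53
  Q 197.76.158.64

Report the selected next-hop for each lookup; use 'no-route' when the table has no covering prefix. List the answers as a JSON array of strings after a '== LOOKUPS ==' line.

Trace:
  + 117.224.48.0/20 (H2) depth=20
  + 197.76.158.72/32 (H2) depth=32
  + 117.224.48.0/20 (H0) depth=20
  Q 117.224.48.0: descend 01110101111000000011 ; hops seen [H0] ; pick H0
  + 197.76.128.0/19 (H1) depth=19
  + 192.0.0.0/5 (H2) depth=5
  + 227.0.112.0/20 (H2) depth=20
  + 227.0.0.0/16 (H0) depth=16
  + 128.0.0.0/1 (H2) depth=1
  + 197.76.158.64/28 (H1) depth=28
  + 222.24.170.251/32 (H2) depth=32
  - 192.0.0.0/5 clear@5
  + 0.0.0.0/0 (H1) depth=0
  + 227.0.0.0/8 (H0) depth=8
  Q 227.0.2.159: descend 11100011000000000 ; hops seen [H1,H2,H0,H0] ; pick H0
  Q 197.76.128.53: descend 1100010101001100100 ; hops seen [H1,H2,H1] ; pick H1
  Q 197.76.158.64: descend 1100010101001100100111100100 ; hops seen [H1,H2,H1,H1] ; pick H1

== LOOKUPS ==
["H0","H0","H1","H1"]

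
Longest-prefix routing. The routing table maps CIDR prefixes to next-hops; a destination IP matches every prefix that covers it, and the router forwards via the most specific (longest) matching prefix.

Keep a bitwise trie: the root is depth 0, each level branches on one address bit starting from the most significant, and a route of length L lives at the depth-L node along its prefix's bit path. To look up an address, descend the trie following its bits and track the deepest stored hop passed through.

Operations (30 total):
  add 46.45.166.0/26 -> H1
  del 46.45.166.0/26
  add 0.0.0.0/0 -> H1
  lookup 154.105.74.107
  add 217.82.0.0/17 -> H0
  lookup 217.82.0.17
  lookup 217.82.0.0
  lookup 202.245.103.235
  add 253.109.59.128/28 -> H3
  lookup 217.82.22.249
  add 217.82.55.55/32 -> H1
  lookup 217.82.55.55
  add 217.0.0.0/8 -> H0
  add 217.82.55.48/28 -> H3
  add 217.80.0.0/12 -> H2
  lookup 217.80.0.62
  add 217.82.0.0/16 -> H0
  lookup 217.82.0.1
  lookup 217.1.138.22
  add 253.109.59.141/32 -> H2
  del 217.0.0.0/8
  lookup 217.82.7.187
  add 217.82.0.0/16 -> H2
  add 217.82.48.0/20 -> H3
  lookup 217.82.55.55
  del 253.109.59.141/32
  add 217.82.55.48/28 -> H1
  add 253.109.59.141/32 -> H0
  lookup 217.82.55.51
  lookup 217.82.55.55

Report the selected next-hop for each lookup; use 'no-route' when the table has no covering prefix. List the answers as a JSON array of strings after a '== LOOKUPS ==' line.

Trace:
  + 46.45.166.0/26 (H1) depth=26
  del 46.45.166.0/26 (clear depth 26)
  + 0.0.0.0/0 (H1) depth=0
  lookup 154.105.74.107: bits ε walk d0:H1 -> H1
  + 217.82.0.0/17 (H0) depth=17
  lookup 217.82.0.17: bits 11011001010100100 walk d0:H1→d1:-→d2:-→d3:-→d4:-→d5:-→d6:-→d7:-→d8:-→d9:-→d10:-→d11:-→d12:-→d13:-→d14:-→d15:-→d16:-→d17:H0 -> H0
  lookup 217.82.0.0: bits 11011001010100100 walk d0:H1→d1:-→d2:-→d3:-→d4:-→d5:-→d6:-→d7:-→d8:-→d9:-→d10:-→d11:-→d12:-→d13:-→d14:-→d15:-→d16:-→d17:H0 -> H0
  lookup 202.245.103.235: bits 110 walk d0:H1→d1:-→d2:-→d3:- -> H1
  + 253.109.59.128/28 (H3) depth=28
  lookup 217.82.22.249: bits 11011001010100100 walk d0:H1→d1:-→d2:-→d3:-→d4:-→d5:-→d6:-→d7:-→d8:-→d9:-→d10:-→d11:-→d12:-→d13:-→d14:-→d15:-→d16:-→d17:H0 -> H0
  + 217.82.55.55/32 (H1) depth=32
  lookup 217.82.55.55: bits 11011001010100100011011100110111 walk d0:H1→d1:-→d2:-→d3:-→d4:-→d5:-→d6:-→d7:-→d8:-→d9:-→d10:-→d11:-→d12:-→d13:-→d14:-→d15:-→d16:-→d17:H0→d18:-→d19:-→d20:-→d21:-→d22:-→d23:-→d24:-→d25:-→d26:-→d27:-→d28:-→d29:-→d30:-→d31:-→d32:H1 -> H1
  + 217.0.0.0/8 (H0) depth=8
  + 217.82.55.48/28 (H3) depth=28
  + 217.80.0.0/12 (H2) depth=12
  lookup 217.80.0.62: bits 11011001010100 walk d0:H1→d1:-→d2:-→d3:-→d4:-→d5:-→d6:-→d7:-→d8:H0→d9:-→d10:-→d11:-→d12:H2→d13:-→d14:- -> H2
  + 217.82.0.0/16 (H0) depth=16
  lookup 217.82.0.1: bits 110110010101001000 walk d0:H1→d1:-→d2:-→d3:-→d4:-→d5:-→d6:-→d7:-→d8:H0→d9:-→d10:-→d11:-→d12:H2→d13:-→d14:-→d15:-→d16:H0→d17:H0→d18:- -> H0
  lookup 217.1.138.22: bits 110110010 walk d0:H1→d1:-→d2:-→d3:-→d4:-→d5:-→d6:-→d7:-→d8:H0→d9:- -> H0
  + 253.109.59.141/32 (H2) depth=32
  del 217.0.0.0/8 (clear depth 8)
  lookup 217.82.7.187: bits 110110010101001000 walk d0:H1→d1:-→d2:-→d3:-→d4:-→d5:-→d6:-→d7:-→d8:-→d9:-→d10:-→d11:-→d12:H2→d13:-→d14:-→d15:-→d16:H0→d17:H0→d18:- -> H0
  + 217.82.0.0/16 (H2) depth=16
  + 217.82.48.0/20 (H3) depth=20
  lookup 217.82.55.55: bits 11011001010100100011011100110111 walk d0:H1→d1:-→d2:-→d3:-→d4:-→d5:-→d6:-→d7:-→d8:-→d9:-→d10:-→d11:-→d12:H2→d13:-→d14:-→d15:-→d16:H2→d17:H0→d18:-→d19:-→d20:H3→d21:-→d22:-→d23:-→d24:-→d25:-→d26:-→d27:-→d28:H3→d29:-→d30:-→d31:-→d32:H1 -> H1
  del 253.109.59.141/32 (clear depth 32)
  + 217.82.55.48/28 (H1) depth=28
  + 253.109.59.141/32 (H0) depth=32
  lookup 217.82.55.51: bits 11011001010100100011011100110 walk d0:H1→d1:-→d2:-→d3:-→d4:-→d5:-→d6:-→d7:-→d8:-→d9:-→d10:-→d11:-→d12:H2→d13:-→d14:-→d15:-→d16:H2→d17:H0→d18:-→d19:-→d20:H3→d21:-→d22:-→d23:-→d24:-→d25:-→d26:-→d27:-→d28:H1→d29:- -> H1
  lookup 217.82.55.55: bits 11011001010100100011011100110111 walk d0:H1→d1:-→d2:-→d3:-→d4:-→d5:-→d6:-→d7:-→d8:-→d9:-→d10:-→d11:-→d12:H2→d13:-→d14:-→d15:-→d16:H2→d17:H0→d18:-→d19:-→d20:H3→d21:-→d22:-→d23:-→d24:-→d25:-→d26:-→d27:-→d28:H1→d29:-→d30:-→d31:-→d32:H1 -> H1

== LOOKUPS ==
["H1","H0","H0","H1","H0","H1","H2","H0","H0","H0","H1","H1","H1"]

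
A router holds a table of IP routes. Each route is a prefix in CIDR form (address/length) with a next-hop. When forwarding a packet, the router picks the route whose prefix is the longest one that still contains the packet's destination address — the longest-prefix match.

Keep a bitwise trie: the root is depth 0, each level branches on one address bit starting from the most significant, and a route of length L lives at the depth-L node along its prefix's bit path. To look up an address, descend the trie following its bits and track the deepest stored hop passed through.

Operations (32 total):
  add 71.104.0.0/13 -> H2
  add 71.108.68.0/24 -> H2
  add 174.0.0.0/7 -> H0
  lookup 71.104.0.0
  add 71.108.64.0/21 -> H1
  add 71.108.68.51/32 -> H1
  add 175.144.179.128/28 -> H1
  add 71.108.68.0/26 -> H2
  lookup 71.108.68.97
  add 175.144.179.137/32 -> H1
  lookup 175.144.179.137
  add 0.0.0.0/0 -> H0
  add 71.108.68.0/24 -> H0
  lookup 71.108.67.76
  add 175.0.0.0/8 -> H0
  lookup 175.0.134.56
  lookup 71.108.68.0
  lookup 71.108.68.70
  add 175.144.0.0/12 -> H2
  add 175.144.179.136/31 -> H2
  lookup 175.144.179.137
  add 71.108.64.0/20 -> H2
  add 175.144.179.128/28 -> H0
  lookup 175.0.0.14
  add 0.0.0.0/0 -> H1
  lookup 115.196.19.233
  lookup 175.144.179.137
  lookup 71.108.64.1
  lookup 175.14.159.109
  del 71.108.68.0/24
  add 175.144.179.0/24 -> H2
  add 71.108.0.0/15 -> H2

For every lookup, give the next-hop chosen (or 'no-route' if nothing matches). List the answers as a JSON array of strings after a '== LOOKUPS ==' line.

Apply in order:
  add 71.104.0.0/13 -> H2 at depth 13
  add 71.108.68.0/24 -> H2 at depth 24
  add 174.0.0.0/7 -> H0 at depth 7
  Q 71.104.0.0: descend 0100011101101 ; hops seen [H2] ; pick H2
  add 71.108.64.0/21 -> H1 at depth 21
  add 71.108.68.51/32 -> H1 at depth 32
  add 175.144.179.128/28 -> H1 at depth 28
  add 71.108.68.0/26 -> H2 at depth 26
  Q 71.108.68.97: descend 0100011101101100010001000 ; hops seen [H2,H1,H2] ; pick H2
  add 175.144.179.137/32 -> H1 at depth 32
  Q 175.144.179.137: descend 10101111100100001011001110001001 ; hops seen [H0,H1,H1] ; pick H1
  add 0.0.0.0/0 -> H0 at depth 0
  add 71.108.68.0/24 -> H0 at depth 24
  Q 71.108.67.76: descend 010001110110110001000 ; hops seen [H0,H2,H1] ; pick H1
  add 175.0.0.0/8 -> H0 at depth 8
  Q 175.0.134.56: descend 10101111 ; hops seen [H0,H0,H0] ; pick H0
  Q 71.108.68.0: descend 01000111011011000100010000 ; hops seen [H0,H2,H1,H0,H2] ; pick H2
  Q 71.108.68.70: descend 0100011101101100010001000 ; hops seen [H0,H2,H1,H0] ; pick H0
  add 175.144.0.0/12 -> H2 at depth 12
  add 175.144.179.136/31 -> H2 at depth 31
  Q 175.144.179.137: descend 10101111100100001011001110001001 ; hops seen [H0,H0,H0,H2,H1,H2,H1] ; pick H1
  add 71.108.64.0/20 -> H2 at depth 20
  add 175.144.179.128/28 -> H0 at depth 28
  Q 175.0.0.14: descend 10101111 ; hops seen [H0,H0,H0] ; pick H0
  add 0.0.0.0/0 -> H1 at depth 0
  Q 115.196.19.233: descend 01 ; hops seen [H1] ; pick H1
  Q 175.144.179.137: descend 10101111100100001011001110001001 ; hops seen [H1,H0,H0,H2,H0,H2,H1] ; pick H1
  Q 71.108.64.1: descend 010001110110110001000 ; hops seen [H1,H2,H2,H1] ; pick H1
  Q 175.14.159.109: descend 10101111 ; hops seen [H1,H0,H0] ; pick H0
  del 71.108.68.0/24 (clear depth 24)
  add 175.144.179.0/24 -> H2 at depth 24
  add 71.108.0.0/15 -> H2 at depth 15

== LOOKUPS ==
["H2","H2","H1","H1","H0","H2","H0","H1","H0","H1","H1","H1","H0"]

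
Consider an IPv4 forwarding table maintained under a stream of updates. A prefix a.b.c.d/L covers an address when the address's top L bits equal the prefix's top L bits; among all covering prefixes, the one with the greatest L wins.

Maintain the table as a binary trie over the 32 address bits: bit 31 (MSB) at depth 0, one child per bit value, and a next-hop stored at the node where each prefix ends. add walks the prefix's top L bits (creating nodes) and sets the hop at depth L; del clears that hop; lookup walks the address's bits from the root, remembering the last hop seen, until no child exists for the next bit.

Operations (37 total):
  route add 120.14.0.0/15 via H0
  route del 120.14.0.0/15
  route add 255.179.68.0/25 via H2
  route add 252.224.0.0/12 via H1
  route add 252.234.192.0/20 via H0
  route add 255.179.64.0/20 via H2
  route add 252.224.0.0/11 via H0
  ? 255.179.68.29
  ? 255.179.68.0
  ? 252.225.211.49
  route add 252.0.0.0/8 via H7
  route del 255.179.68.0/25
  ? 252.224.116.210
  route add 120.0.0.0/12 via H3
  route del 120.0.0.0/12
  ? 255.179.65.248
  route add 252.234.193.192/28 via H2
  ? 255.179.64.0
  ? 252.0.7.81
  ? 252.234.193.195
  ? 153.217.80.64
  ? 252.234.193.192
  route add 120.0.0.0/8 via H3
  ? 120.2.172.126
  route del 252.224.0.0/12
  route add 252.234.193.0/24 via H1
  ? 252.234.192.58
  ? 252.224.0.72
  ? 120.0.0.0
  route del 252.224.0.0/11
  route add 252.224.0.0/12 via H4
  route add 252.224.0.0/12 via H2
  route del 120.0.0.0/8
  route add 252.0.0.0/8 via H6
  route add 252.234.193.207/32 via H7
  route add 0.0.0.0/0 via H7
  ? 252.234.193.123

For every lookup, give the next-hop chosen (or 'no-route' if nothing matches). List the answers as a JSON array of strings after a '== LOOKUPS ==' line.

Trace:
  add 120.14.0.0/15 -> H0 at depth 15
  del 120.14.0.0/15 (clear depth 15)
  add 255.179.68.0/25 -> H2 at depth 25
  add 252.224.0.0/12 -> H1 at depth 12
  add 252.234.192.0/20 -> H0 at depth 20
  add 255.179.64.0/20 -> H2 at depth 20
  add 252.224.0.0/11 -> H0 at depth 11
  Q 255.179.68.29: descend 1111111110110011010001000 ; hops seen [H2,H2] ; pick H2
  Q 255.179.68.0: descend 1111111110110011010001000 ; hops seen [H2,H2] ; pick H2
  Q 252.225.211.49: descend 111111001110 ; hops seen [H0,H1] ; pick H1
  add 252.0.0.0/8 -> H7 at depth 8
  del 255.179.68.0/25 (clear depth 25)
  Q 252.224.116.210: descend 111111001110 ; hops seen [H7,H0,H1] ; pick H1
  add 120.0.0.0/12 -> H3 at depth 12
  del 120.0.0.0/12 (clear depth 12)
  Q 255.179.65.248: descend 111111111011001101000 ; hops seen [H2] ; pick H2
  add 252.234.193.192/28 -> H2 at depth 28
  Q 255.179.64.0: descend 111111111011001101000 ; hops seen [H2] ; pick H2
  Q 252.0.7.81: descend 11111100 ; hops seen [H7] ; pick H7
  Q 252.234.193.195: descend 1111110011101010110000011100 ; hops seen [H7,H0,H1,H0,H2] ; pick H2
  Q 153.217.80.64: descend 1 ; hops seen [∅] ; pick no-route
  Q 252.234.193.192: descend 1111110011101010110000011100 ; hops seen [H7,H0,H1,H0,H2] ; pick H2
  add 120.0.0.0/8 -> H3 at depth 8
  Q 120.2.172.126: descend 011110000000 ; hops seen [H3] ; pick H3
  del 252.224.0.0/12 (clear depth 12)
  add 252.234.193.0/24 -> H1 at depth 24
  Q 252.234.192.58: descend 11111100111010101100000 ; hops seen [H7,H0,H0] ; pick H0
  Q 252.224.0.72: descend 111111001110 ; hops seen [H7,H0] ; pick H0
  Q 120.0.0.0: descend 011110000000 ; hops seen [H3] ; pick H3
  del 252.224.0.0/11 (clear depth 11)
  add 252.224.0.0/12 -> H4 at depth 12
  add 252.224.0.0/12 -> H2 at depth 12
  del 120.0.0.0/8 (clear depth 8)
  add 252.0.0.0/8 -> H6 at depth 8
  add 252.234.193.207/32 -> H7 at depth 32
  add 0.0.0.0/0 -> H7 at depth 0
  Q 252.234.193.123: descend 111111001110101011000001 ; hops seen [H7,H6,H2,H0,H1] ; pick H1

== LOOKUPS ==
["H2","H2","H1","H1","H2","H2","H7","H2","no-route","H2","H3","H0","H0","H3","H1"]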